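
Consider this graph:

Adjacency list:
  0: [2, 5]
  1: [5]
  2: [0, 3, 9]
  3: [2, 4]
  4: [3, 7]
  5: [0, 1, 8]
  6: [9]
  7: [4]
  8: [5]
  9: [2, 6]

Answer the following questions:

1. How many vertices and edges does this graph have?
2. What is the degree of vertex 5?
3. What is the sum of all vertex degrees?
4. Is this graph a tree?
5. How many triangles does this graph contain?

Count: 10 vertices, 9 edges.
Vertex 5 has neighbors [0, 1, 8], degree = 3.
Handshaking lemma: 2 * 9 = 18.
A graph is a tree iff it is connected and has exactly n-1 edges. This graph is connected (all 10 vertices in one component) and has 10-1 = 9 edges. It is a tree.
Number of triangles = 0.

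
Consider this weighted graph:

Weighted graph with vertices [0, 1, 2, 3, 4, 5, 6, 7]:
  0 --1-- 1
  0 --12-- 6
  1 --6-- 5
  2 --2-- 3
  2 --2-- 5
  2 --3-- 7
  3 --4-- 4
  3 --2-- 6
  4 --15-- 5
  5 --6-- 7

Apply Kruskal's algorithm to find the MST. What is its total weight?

Applying Kruskal's algorithm (sort edges by weight, add if no cycle):
  Add (0,1) w=1
  Add (2,3) w=2
  Add (2,5) w=2
  Add (3,6) w=2
  Add (2,7) w=3
  Add (3,4) w=4
  Add (1,5) w=6
  Skip (5,7) w=6 (creates cycle)
  Skip (0,6) w=12 (creates cycle)
  Skip (4,5) w=15 (creates cycle)
MST weight = 20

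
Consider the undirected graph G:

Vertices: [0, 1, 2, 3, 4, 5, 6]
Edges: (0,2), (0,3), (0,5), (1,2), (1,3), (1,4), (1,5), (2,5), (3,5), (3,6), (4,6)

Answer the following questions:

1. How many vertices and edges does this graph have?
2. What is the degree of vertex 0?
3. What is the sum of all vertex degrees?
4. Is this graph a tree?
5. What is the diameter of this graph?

Count: 7 vertices, 11 edges.
Vertex 0 has neighbors [2, 3, 5], degree = 3.
Handshaking lemma: 2 * 11 = 22.
A tree on 7 vertices has 6 edges. This graph has 11 edges (5 extra). Not a tree.
Diameter (longest shortest path) = 3.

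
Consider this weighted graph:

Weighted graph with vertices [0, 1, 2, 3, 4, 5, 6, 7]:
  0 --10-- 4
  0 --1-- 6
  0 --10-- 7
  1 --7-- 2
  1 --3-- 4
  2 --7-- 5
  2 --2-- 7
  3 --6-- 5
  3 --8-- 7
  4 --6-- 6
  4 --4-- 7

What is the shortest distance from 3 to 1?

Using Dijkstra's algorithm from vertex 3:
Shortest path: 3 -> 7 -> 4 -> 1
Total weight: 8 + 4 + 3 = 15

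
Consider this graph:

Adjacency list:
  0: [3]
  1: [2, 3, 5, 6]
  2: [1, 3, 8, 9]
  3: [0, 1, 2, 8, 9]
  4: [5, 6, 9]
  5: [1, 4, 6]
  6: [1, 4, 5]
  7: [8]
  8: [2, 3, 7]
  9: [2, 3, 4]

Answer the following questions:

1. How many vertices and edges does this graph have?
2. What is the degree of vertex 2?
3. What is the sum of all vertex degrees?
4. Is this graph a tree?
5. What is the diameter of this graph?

Count: 10 vertices, 15 edges.
Vertex 2 has neighbors [1, 3, 8, 9], degree = 4.
Handshaking lemma: 2 * 15 = 30.
A tree on 10 vertices has 9 edges. This graph has 15 edges (6 extra). Not a tree.
Diameter (longest shortest path) = 4.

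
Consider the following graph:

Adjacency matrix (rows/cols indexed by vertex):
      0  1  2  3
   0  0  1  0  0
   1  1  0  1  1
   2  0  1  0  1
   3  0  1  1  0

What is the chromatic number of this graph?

The graph has a maximum clique of size 3 (lower bound on chromatic number).
A valid 3-coloring: {0: 1, 1: 0, 2: 1, 3: 2}.
Chromatic number = 3.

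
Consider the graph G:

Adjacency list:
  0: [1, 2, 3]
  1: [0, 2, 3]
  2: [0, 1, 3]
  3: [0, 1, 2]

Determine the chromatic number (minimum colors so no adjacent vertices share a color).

The graph has a maximum clique of size 4 (lower bound on chromatic number).
A valid 4-coloring: {0: 0, 1: 1, 2: 2, 3: 3}.
Chromatic number = 4.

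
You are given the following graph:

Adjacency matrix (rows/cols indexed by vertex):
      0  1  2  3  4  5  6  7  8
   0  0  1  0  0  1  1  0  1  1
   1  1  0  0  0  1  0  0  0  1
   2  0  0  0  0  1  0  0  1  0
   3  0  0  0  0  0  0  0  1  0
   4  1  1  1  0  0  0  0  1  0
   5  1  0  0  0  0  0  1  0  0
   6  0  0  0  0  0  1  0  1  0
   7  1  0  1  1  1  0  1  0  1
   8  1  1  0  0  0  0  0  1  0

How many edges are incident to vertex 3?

Vertex 3 has neighbors [7], so deg(3) = 1.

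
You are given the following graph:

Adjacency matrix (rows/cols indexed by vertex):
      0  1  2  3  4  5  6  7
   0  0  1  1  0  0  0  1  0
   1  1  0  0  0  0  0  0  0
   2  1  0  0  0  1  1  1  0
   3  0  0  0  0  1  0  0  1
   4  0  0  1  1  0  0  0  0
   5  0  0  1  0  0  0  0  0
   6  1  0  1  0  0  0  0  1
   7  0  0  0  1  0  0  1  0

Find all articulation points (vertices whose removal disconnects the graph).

An articulation point is a vertex whose removal disconnects the graph.
Articulation points: [0, 2]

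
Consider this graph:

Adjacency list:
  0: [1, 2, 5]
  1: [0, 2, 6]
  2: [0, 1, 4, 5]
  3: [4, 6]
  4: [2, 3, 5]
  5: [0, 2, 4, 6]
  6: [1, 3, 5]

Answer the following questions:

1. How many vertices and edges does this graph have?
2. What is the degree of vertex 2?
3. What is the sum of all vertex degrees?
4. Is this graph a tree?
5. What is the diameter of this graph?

Count: 7 vertices, 11 edges.
Vertex 2 has neighbors [0, 1, 4, 5], degree = 4.
Handshaking lemma: 2 * 11 = 22.
A tree on 7 vertices has 6 edges. This graph has 11 edges (5 extra). Not a tree.
Diameter (longest shortest path) = 3.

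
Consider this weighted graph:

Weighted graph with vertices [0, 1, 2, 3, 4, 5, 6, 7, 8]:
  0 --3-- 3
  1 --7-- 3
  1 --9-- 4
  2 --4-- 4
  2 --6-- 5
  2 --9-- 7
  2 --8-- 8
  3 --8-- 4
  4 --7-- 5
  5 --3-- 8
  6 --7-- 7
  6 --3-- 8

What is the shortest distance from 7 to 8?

Using Dijkstra's algorithm from vertex 7:
Shortest path: 7 -> 6 -> 8
Total weight: 7 + 3 = 10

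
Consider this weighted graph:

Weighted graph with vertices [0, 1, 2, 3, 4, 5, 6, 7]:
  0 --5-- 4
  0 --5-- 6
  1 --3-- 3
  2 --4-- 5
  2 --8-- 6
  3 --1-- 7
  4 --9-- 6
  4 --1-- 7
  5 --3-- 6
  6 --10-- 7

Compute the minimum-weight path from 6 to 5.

Using Dijkstra's algorithm from vertex 6:
Shortest path: 6 -> 5
Total weight: 3 = 3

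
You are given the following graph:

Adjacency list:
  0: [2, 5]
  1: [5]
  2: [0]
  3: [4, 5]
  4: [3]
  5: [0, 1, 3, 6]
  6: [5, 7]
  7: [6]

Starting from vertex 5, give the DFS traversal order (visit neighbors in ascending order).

DFS from vertex 5 (neighbors processed in ascending order):
Visit order: 5, 0, 2, 1, 3, 4, 6, 7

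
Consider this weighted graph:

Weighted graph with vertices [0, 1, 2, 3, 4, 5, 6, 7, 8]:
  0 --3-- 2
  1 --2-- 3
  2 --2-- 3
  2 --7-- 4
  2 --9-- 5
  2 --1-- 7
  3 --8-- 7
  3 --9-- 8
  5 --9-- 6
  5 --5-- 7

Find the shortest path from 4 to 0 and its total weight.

Using Dijkstra's algorithm from vertex 4:
Shortest path: 4 -> 2 -> 0
Total weight: 7 + 3 = 10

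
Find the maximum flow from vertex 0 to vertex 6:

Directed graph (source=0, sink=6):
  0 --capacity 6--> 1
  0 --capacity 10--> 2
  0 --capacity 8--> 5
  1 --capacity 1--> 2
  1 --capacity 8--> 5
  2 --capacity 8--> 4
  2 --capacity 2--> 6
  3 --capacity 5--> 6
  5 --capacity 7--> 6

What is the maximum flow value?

Computing max flow:
  Flow on (0->2): 2/10
  Flow on (0->5): 7/8
  Flow on (2->6): 2/2
  Flow on (5->6): 7/7
Maximum flow = 9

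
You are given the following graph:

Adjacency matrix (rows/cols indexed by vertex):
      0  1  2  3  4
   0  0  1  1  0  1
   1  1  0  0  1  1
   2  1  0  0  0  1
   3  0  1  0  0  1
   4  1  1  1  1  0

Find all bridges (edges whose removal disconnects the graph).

No bridges found. The graph is 2-edge-connected (no single edge removal disconnects it).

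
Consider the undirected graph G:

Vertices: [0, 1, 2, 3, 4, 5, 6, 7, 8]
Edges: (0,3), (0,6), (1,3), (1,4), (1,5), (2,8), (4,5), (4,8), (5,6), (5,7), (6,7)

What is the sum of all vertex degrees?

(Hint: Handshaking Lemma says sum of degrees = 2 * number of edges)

Count edges: 11 edges.
By Handshaking Lemma: sum of degrees = 2 * 11 = 22.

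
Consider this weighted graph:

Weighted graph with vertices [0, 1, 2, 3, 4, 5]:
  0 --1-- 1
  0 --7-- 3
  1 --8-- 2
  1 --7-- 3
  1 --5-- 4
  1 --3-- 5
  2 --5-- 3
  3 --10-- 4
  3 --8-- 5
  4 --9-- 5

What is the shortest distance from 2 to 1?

Using Dijkstra's algorithm from vertex 2:
Shortest path: 2 -> 1
Total weight: 8 = 8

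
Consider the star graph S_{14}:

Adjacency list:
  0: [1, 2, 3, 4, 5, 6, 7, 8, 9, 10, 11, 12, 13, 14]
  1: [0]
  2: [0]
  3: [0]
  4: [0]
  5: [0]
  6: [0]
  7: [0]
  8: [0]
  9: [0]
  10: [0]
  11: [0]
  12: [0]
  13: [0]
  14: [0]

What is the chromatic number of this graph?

S_{14} has one hub adjacent to 14 leaves; leaves are pairwise non-adjacent.
Color the hub 0 and every leaf 1.
Chromatic number = 2.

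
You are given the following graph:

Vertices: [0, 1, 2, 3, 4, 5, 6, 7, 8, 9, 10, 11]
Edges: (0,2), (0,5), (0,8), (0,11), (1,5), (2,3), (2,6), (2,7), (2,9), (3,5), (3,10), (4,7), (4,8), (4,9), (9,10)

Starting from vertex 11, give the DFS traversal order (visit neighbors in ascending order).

DFS from vertex 11 (neighbors processed in ascending order):
Visit order: 11, 0, 2, 3, 5, 1, 10, 9, 4, 7, 8, 6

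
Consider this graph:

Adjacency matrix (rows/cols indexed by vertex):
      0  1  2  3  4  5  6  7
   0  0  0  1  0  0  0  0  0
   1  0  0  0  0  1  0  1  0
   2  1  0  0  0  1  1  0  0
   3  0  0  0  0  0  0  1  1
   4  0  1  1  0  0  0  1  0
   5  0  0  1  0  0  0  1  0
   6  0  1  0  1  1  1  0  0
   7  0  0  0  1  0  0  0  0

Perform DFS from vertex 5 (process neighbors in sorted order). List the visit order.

DFS from vertex 5 (neighbors processed in ascending order):
Visit order: 5, 2, 0, 4, 1, 6, 3, 7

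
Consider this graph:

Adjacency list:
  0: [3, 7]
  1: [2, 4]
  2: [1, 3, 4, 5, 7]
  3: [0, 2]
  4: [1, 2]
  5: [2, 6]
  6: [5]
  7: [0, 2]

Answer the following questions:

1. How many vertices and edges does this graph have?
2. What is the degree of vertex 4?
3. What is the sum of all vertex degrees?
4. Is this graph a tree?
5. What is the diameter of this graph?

Count: 8 vertices, 9 edges.
Vertex 4 has neighbors [1, 2], degree = 2.
Handshaking lemma: 2 * 9 = 18.
A tree on 8 vertices has 7 edges. This graph has 9 edges (2 extra). Not a tree.
Diameter (longest shortest path) = 4.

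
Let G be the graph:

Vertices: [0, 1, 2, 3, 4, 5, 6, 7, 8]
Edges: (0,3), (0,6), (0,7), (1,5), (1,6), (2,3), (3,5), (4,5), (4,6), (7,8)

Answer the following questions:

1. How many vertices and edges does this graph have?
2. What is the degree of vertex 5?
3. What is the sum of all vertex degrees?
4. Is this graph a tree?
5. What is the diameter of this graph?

Count: 9 vertices, 10 edges.
Vertex 5 has neighbors [1, 3, 4], degree = 3.
Handshaking lemma: 2 * 10 = 20.
A tree on 9 vertices has 8 edges. This graph has 10 edges (2 extra). Not a tree.
Diameter (longest shortest path) = 4.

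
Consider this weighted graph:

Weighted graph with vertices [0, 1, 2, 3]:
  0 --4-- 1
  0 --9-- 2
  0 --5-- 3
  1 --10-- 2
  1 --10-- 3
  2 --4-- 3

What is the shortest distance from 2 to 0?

Using Dijkstra's algorithm from vertex 2:
Shortest path: 2 -> 0
Total weight: 9 = 9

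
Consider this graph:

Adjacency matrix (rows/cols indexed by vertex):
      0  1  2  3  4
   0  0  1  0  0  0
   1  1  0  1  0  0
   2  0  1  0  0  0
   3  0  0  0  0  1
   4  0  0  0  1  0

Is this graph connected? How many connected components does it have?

Checking connectivity: the graph has 2 connected component(s).
Components: [[0, 1, 2], [3, 4]]. The graph is NOT connected.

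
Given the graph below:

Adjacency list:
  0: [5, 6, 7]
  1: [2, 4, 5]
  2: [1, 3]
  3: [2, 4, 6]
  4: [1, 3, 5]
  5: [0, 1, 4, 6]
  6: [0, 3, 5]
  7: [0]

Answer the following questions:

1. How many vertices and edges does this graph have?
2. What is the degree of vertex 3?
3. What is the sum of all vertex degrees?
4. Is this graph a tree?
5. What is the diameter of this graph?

Count: 8 vertices, 11 edges.
Vertex 3 has neighbors [2, 4, 6], degree = 3.
Handshaking lemma: 2 * 11 = 22.
A tree on 8 vertices has 7 edges. This graph has 11 edges (4 extra). Not a tree.
Diameter (longest shortest path) = 4.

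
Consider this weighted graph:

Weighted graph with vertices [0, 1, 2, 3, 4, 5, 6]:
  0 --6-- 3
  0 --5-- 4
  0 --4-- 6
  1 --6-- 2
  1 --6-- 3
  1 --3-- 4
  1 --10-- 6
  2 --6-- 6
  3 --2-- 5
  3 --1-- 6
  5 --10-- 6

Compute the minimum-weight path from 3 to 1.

Using Dijkstra's algorithm from vertex 3:
Shortest path: 3 -> 1
Total weight: 6 = 6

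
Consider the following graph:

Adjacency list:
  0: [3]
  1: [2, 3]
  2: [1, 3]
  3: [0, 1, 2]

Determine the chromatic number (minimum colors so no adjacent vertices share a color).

The graph has a maximum clique of size 3 (lower bound on chromatic number).
A valid 3-coloring: {0: 1, 1: 1, 2: 2, 3: 0}.
Chromatic number = 3.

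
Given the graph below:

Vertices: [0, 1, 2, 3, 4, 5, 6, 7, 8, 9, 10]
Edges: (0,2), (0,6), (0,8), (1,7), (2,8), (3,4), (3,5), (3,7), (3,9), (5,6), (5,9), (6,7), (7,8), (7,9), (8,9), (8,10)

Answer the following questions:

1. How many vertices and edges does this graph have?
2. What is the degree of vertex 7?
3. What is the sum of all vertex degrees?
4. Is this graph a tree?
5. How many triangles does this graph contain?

Count: 11 vertices, 16 edges.
Vertex 7 has neighbors [1, 3, 6, 8, 9], degree = 5.
Handshaking lemma: 2 * 16 = 32.
A tree on 11 vertices has 10 edges. This graph has 16 edges (6 extra). Not a tree.
Number of triangles = 4.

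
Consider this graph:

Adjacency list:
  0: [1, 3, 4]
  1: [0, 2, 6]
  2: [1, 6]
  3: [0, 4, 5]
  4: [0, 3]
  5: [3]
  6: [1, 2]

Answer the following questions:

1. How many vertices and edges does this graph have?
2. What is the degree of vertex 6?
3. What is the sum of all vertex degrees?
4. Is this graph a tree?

Count: 7 vertices, 8 edges.
Vertex 6 has neighbors [1, 2], degree = 2.
Handshaking lemma: 2 * 8 = 16.
A tree on 7 vertices has 6 edges. This graph has 8 edges (2 extra). Not a tree.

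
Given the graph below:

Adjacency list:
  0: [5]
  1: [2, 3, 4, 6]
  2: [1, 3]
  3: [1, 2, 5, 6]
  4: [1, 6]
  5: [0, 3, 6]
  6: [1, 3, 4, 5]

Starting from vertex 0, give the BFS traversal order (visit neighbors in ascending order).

BFS from vertex 0 (neighbors processed in ascending order):
Visit order: 0, 5, 3, 6, 1, 2, 4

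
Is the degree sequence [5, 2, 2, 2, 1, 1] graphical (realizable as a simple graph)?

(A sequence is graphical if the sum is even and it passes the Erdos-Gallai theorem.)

Sum of degrees = 13. Sum is odd, so the sequence is NOT graphical.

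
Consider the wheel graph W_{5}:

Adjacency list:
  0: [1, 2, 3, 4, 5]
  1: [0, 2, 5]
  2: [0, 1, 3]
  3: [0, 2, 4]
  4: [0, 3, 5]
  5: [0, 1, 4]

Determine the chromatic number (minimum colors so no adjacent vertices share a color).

W_{5} = C_{5} plus a hub adjacent to every cycle vertex.
The outer cycle needs 3 colors (odd cycle); the hub is adjacent to all of them so needs a fresh color.
Chromatic number = 3 + 1 = 4.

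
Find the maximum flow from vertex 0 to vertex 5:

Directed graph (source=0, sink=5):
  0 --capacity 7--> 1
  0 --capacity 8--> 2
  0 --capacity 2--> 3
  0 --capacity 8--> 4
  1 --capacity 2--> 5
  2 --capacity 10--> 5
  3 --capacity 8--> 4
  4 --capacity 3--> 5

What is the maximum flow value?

Computing max flow:
  Flow on (0->1): 2/7
  Flow on (0->2): 8/8
  Flow on (0->4): 3/8
  Flow on (1->5): 2/2
  Flow on (2->5): 8/10
  Flow on (4->5): 3/3
Maximum flow = 13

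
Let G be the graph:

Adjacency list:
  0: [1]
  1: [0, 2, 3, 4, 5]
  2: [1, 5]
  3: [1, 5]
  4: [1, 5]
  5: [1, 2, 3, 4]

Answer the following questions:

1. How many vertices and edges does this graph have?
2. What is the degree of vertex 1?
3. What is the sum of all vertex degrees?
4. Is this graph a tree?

Count: 6 vertices, 8 edges.
Vertex 1 has neighbors [0, 2, 3, 4, 5], degree = 5.
Handshaking lemma: 2 * 8 = 16.
A tree on 6 vertices has 5 edges. This graph has 8 edges (3 extra). Not a tree.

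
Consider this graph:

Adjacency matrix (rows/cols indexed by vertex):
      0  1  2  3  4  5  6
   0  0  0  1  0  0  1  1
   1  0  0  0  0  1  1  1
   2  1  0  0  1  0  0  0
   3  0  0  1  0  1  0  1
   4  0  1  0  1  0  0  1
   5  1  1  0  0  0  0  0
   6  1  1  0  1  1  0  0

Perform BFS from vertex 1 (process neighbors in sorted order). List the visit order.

BFS from vertex 1 (neighbors processed in ascending order):
Visit order: 1, 4, 5, 6, 3, 0, 2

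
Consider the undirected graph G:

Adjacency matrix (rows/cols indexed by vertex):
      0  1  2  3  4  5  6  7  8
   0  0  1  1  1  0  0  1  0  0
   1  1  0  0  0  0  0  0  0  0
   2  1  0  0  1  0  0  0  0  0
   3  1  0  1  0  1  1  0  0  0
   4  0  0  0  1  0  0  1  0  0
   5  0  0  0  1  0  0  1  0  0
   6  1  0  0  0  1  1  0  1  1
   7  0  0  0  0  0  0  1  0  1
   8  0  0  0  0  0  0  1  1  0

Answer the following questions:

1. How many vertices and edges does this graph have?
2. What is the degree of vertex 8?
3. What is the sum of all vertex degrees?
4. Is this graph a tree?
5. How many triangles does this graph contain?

Count: 9 vertices, 12 edges.
Vertex 8 has neighbors [6, 7], degree = 2.
Handshaking lemma: 2 * 12 = 24.
A tree on 9 vertices has 8 edges. This graph has 12 edges (4 extra). Not a tree.
Number of triangles = 2.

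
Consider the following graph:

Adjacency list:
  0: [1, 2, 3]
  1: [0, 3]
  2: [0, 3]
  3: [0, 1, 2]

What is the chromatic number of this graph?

The graph has a maximum clique of size 3 (lower bound on chromatic number).
A valid 3-coloring: {0: 0, 1: 2, 2: 2, 3: 1}.
Chromatic number = 3.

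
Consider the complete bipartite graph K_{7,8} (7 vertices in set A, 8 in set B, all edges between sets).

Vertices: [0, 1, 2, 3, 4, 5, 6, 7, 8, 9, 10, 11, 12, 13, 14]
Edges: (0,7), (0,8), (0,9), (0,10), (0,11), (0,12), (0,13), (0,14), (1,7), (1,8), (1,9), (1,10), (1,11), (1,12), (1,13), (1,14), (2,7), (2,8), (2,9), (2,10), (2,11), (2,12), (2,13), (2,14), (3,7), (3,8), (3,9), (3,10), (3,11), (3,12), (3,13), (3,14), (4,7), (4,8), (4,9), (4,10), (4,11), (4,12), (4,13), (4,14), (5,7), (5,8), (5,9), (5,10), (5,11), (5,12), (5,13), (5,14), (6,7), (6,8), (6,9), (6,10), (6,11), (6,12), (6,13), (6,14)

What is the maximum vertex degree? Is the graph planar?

Set-A vertices have degree 8; set-B vertices have degree 7. Maximum degree = max(7,8) = 8.
K_{7,8} contains K_{3,3} as a subgraph (since both sides have >= 3 vertices); by Kuratowski's theorem it is not planar.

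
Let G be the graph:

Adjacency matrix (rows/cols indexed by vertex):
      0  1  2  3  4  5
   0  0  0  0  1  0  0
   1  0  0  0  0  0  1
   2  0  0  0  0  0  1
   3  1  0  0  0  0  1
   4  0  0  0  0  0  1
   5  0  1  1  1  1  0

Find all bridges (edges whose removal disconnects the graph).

A bridge is an edge whose removal increases the number of connected components.
Bridges found: (0,3), (1,5), (2,5), (3,5), (4,5)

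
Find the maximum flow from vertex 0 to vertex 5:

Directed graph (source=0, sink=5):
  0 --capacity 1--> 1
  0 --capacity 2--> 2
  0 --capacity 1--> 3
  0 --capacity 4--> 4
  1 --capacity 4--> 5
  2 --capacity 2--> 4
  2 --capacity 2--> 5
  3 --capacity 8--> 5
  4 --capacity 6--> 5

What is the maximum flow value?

Computing max flow:
  Flow on (0->1): 1/1
  Flow on (0->2): 2/2
  Flow on (0->3): 1/1
  Flow on (0->4): 4/4
  Flow on (1->5): 1/4
  Flow on (2->5): 2/2
  Flow on (3->5): 1/8
  Flow on (4->5): 4/6
Maximum flow = 8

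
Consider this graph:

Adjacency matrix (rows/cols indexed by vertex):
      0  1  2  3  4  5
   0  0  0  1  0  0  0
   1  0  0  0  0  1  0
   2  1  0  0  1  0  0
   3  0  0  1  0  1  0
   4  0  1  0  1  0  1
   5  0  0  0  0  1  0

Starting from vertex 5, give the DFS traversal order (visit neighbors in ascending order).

DFS from vertex 5 (neighbors processed in ascending order):
Visit order: 5, 4, 1, 3, 2, 0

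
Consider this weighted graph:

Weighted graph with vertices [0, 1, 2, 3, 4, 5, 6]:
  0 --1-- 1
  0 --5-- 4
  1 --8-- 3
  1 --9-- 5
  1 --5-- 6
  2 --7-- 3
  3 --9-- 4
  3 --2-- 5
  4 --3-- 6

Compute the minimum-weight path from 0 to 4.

Using Dijkstra's algorithm from vertex 0:
Shortest path: 0 -> 4
Total weight: 5 = 5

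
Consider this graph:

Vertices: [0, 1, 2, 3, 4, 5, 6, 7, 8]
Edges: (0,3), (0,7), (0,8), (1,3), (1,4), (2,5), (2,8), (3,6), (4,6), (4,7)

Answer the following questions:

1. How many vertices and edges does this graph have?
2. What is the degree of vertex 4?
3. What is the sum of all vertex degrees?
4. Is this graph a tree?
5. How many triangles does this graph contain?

Count: 9 vertices, 10 edges.
Vertex 4 has neighbors [1, 6, 7], degree = 3.
Handshaking lemma: 2 * 10 = 20.
A tree on 9 vertices has 8 edges. This graph has 10 edges (2 extra). Not a tree.
Number of triangles = 0.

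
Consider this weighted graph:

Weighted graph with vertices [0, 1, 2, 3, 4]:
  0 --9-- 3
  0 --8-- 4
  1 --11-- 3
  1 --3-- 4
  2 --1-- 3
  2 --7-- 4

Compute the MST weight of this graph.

Applying Kruskal's algorithm (sort edges by weight, add if no cycle):
  Add (2,3) w=1
  Add (1,4) w=3
  Add (2,4) w=7
  Add (0,4) w=8
  Skip (0,3) w=9 (creates cycle)
  Skip (1,3) w=11 (creates cycle)
MST weight = 19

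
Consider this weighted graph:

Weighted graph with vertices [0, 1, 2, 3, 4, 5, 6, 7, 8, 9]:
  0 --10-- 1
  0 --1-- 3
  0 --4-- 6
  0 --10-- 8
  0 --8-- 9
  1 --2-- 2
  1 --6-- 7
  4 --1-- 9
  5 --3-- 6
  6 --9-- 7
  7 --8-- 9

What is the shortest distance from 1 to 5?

Using Dijkstra's algorithm from vertex 1:
Shortest path: 1 -> 0 -> 6 -> 5
Total weight: 10 + 4 + 3 = 17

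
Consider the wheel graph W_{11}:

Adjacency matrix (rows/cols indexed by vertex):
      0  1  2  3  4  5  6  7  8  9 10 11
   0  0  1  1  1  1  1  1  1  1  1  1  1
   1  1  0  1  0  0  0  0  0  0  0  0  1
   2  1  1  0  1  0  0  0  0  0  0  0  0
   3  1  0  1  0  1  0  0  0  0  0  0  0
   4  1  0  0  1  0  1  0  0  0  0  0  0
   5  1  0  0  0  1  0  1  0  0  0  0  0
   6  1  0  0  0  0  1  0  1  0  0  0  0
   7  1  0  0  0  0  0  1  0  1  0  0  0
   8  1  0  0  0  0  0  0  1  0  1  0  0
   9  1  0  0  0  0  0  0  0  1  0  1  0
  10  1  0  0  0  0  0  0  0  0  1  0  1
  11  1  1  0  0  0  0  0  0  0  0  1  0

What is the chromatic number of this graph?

W_{11} = C_{11} plus a hub adjacent to every cycle vertex.
The outer cycle needs 3 colors (odd cycle); the hub is adjacent to all of them so needs a fresh color.
Chromatic number = 3 + 1 = 4.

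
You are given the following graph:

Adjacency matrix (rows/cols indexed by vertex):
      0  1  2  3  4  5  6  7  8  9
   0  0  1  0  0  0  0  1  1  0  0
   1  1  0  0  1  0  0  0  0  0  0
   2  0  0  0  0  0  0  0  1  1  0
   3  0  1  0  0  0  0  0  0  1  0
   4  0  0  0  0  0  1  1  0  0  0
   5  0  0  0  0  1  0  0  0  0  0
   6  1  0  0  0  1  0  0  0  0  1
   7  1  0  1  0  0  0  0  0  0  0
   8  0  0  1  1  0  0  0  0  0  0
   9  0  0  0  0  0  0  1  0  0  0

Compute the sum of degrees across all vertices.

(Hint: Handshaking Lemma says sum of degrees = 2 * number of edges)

Count edges: 10 edges.
By Handshaking Lemma: sum of degrees = 2 * 10 = 20.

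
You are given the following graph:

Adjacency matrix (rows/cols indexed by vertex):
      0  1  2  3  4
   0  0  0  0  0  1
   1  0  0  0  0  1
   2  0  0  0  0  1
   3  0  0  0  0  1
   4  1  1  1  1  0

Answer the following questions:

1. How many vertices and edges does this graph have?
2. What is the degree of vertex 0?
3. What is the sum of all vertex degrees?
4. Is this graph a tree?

Count: 5 vertices, 4 edges.
Vertex 0 has neighbors [4], degree = 1.
Handshaking lemma: 2 * 4 = 8.
A graph is a tree iff it is connected and has exactly n-1 edges. This graph is connected (all 5 vertices in one component) and has 5-1 = 4 edges. It is a tree.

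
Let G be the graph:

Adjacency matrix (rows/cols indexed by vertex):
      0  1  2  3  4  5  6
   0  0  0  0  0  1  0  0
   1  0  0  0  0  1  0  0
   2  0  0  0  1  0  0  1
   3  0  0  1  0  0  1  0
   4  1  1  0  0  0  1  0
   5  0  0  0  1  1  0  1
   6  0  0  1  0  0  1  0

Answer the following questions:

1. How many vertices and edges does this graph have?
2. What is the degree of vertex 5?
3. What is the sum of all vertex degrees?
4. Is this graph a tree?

Count: 7 vertices, 7 edges.
Vertex 5 has neighbors [3, 4, 6], degree = 3.
Handshaking lemma: 2 * 7 = 14.
A tree on 7 vertices has 6 edges. This graph has 7 edges (1 extra). Not a tree.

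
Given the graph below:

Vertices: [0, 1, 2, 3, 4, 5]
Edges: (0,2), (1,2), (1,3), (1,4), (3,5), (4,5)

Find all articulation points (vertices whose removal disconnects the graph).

An articulation point is a vertex whose removal disconnects the graph.
Articulation points: [1, 2]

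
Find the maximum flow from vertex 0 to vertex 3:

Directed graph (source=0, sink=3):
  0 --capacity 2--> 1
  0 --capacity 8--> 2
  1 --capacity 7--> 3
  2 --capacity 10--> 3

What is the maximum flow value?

Computing max flow:
  Flow on (0->1): 2/2
  Flow on (0->2): 8/8
  Flow on (1->3): 2/7
  Flow on (2->3): 8/10
Maximum flow = 10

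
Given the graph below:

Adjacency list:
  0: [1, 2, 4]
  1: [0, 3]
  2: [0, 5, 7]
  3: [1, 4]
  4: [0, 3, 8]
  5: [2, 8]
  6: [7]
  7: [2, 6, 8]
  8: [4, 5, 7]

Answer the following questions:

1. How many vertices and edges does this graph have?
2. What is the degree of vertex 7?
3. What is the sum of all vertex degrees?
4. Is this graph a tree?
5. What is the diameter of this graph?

Count: 9 vertices, 11 edges.
Vertex 7 has neighbors [2, 6, 8], degree = 3.
Handshaking lemma: 2 * 11 = 22.
A tree on 9 vertices has 8 edges. This graph has 11 edges (3 extra). Not a tree.
Diameter (longest shortest path) = 4.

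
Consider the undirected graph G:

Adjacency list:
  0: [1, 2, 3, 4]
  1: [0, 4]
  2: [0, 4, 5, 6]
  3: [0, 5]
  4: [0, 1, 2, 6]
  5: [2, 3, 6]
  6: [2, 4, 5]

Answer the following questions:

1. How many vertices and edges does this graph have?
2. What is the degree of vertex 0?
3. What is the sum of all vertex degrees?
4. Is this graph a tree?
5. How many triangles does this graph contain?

Count: 7 vertices, 11 edges.
Vertex 0 has neighbors [1, 2, 3, 4], degree = 4.
Handshaking lemma: 2 * 11 = 22.
A tree on 7 vertices has 6 edges. This graph has 11 edges (5 extra). Not a tree.
Number of triangles = 4.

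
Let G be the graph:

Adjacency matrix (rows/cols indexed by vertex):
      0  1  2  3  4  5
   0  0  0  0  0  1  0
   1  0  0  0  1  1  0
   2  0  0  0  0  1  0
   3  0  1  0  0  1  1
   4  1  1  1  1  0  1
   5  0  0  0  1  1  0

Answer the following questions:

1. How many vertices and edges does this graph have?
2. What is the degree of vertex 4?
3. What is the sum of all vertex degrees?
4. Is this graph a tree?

Count: 6 vertices, 7 edges.
Vertex 4 has neighbors [0, 1, 2, 3, 5], degree = 5.
Handshaking lemma: 2 * 7 = 14.
A tree on 6 vertices has 5 edges. This graph has 7 edges (2 extra). Not a tree.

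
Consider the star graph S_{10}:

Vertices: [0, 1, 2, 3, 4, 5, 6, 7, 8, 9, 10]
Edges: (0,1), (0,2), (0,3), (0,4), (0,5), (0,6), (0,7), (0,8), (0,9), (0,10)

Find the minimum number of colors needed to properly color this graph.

S_{10} has one hub adjacent to 10 leaves; leaves are pairwise non-adjacent.
Color the hub 0 and every leaf 1.
Chromatic number = 2.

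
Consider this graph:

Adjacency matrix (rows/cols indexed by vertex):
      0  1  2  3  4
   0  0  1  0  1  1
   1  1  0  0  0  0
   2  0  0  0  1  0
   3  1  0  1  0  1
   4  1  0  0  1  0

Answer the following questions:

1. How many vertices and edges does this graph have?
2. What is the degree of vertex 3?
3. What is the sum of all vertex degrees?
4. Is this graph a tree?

Count: 5 vertices, 5 edges.
Vertex 3 has neighbors [0, 2, 4], degree = 3.
Handshaking lemma: 2 * 5 = 10.
A tree on 5 vertices has 4 edges. This graph has 5 edges (1 extra). Not a tree.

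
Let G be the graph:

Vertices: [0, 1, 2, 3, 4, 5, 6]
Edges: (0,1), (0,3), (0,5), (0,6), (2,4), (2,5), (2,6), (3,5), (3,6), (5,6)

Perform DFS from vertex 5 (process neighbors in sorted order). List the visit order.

DFS from vertex 5 (neighbors processed in ascending order):
Visit order: 5, 0, 1, 3, 6, 2, 4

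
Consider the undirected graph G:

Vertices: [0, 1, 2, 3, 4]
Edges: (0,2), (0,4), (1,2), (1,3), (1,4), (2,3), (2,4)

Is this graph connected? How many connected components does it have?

Checking connectivity: the graph has 1 connected component(s).
All vertices are reachable from each other. The graph IS connected.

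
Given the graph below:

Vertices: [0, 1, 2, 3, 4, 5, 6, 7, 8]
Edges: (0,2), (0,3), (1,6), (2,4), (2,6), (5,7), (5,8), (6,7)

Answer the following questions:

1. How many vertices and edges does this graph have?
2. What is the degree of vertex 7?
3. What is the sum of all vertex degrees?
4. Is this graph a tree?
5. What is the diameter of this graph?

Count: 9 vertices, 8 edges.
Vertex 7 has neighbors [5, 6], degree = 2.
Handshaking lemma: 2 * 8 = 16.
A graph is a tree iff it is connected and has exactly n-1 edges. This graph is connected (all 9 vertices in one component) and has 9-1 = 8 edges. It is a tree.
Diameter (longest shortest path) = 6.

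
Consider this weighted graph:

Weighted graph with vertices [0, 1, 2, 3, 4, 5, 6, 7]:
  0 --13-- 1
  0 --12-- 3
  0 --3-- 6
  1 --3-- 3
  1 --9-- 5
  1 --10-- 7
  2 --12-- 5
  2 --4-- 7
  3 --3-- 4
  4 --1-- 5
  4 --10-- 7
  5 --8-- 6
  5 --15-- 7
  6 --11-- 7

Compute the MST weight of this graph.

Applying Kruskal's algorithm (sort edges by weight, add if no cycle):
  Add (4,5) w=1
  Add (0,6) w=3
  Add (1,3) w=3
  Add (3,4) w=3
  Add (2,7) w=4
  Add (5,6) w=8
  Skip (1,5) w=9 (creates cycle)
  Add (1,7) w=10
  Skip (4,7) w=10 (creates cycle)
  Skip (6,7) w=11 (creates cycle)
  Skip (0,3) w=12 (creates cycle)
  Skip (2,5) w=12 (creates cycle)
  Skip (0,1) w=13 (creates cycle)
  Skip (5,7) w=15 (creates cycle)
MST weight = 32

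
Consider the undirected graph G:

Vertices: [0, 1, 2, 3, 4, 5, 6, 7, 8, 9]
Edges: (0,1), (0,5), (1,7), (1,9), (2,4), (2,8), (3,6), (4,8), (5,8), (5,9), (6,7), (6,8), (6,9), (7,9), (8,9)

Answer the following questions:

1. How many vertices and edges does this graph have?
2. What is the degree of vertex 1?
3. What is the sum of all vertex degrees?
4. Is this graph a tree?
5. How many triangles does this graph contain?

Count: 10 vertices, 15 edges.
Vertex 1 has neighbors [0, 7, 9], degree = 3.
Handshaking lemma: 2 * 15 = 30.
A tree on 10 vertices has 9 edges. This graph has 15 edges (6 extra). Not a tree.
Number of triangles = 5.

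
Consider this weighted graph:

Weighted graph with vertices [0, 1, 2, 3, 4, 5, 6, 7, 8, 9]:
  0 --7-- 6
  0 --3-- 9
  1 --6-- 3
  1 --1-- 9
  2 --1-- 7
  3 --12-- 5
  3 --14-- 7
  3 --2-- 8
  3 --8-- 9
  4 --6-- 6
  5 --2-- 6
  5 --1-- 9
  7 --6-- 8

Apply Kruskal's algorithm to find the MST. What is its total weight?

Applying Kruskal's algorithm (sort edges by weight, add if no cycle):
  Add (1,9) w=1
  Add (2,7) w=1
  Add (5,9) w=1
  Add (3,8) w=2
  Add (5,6) w=2
  Add (0,9) w=3
  Add (1,3) w=6
  Add (4,6) w=6
  Add (7,8) w=6
  Skip (0,6) w=7 (creates cycle)
  Skip (3,9) w=8 (creates cycle)
  Skip (3,5) w=12 (creates cycle)
  Skip (3,7) w=14 (creates cycle)
MST weight = 28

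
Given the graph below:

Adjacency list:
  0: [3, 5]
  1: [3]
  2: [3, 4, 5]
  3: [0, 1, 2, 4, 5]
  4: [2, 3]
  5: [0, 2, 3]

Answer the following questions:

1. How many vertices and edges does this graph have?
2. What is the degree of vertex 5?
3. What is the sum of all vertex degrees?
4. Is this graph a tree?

Count: 6 vertices, 8 edges.
Vertex 5 has neighbors [0, 2, 3], degree = 3.
Handshaking lemma: 2 * 8 = 16.
A tree on 6 vertices has 5 edges. This graph has 8 edges (3 extra). Not a tree.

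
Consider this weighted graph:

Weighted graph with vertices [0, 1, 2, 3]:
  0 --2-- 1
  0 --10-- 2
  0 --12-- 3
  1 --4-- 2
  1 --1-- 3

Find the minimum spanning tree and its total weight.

Applying Kruskal's algorithm (sort edges by weight, add if no cycle):
  Add (1,3) w=1
  Add (0,1) w=2
  Add (1,2) w=4
  Skip (0,2) w=10 (creates cycle)
  Skip (0,3) w=12 (creates cycle)
MST weight = 7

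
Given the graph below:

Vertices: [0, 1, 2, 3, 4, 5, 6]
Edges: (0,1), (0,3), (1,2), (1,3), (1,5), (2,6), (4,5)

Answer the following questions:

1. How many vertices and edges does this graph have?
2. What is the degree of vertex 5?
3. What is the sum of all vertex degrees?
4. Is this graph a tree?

Count: 7 vertices, 7 edges.
Vertex 5 has neighbors [1, 4], degree = 2.
Handshaking lemma: 2 * 7 = 14.
A tree on 7 vertices has 6 edges. This graph has 7 edges (1 extra). Not a tree.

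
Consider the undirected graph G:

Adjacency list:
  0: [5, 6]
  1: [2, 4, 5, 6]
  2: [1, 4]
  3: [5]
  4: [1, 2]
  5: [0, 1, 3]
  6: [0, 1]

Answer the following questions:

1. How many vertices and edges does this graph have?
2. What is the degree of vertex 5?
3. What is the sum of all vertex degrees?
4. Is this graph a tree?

Count: 7 vertices, 8 edges.
Vertex 5 has neighbors [0, 1, 3], degree = 3.
Handshaking lemma: 2 * 8 = 16.
A tree on 7 vertices has 6 edges. This graph has 8 edges (2 extra). Not a tree.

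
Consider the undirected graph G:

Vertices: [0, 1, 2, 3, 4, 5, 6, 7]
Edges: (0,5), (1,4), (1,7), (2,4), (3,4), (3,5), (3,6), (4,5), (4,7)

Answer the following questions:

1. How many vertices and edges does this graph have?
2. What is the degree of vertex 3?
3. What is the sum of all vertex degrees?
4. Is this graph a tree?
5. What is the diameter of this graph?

Count: 8 vertices, 9 edges.
Vertex 3 has neighbors [4, 5, 6], degree = 3.
Handshaking lemma: 2 * 9 = 18.
A tree on 8 vertices has 7 edges. This graph has 9 edges (2 extra). Not a tree.
Diameter (longest shortest path) = 3.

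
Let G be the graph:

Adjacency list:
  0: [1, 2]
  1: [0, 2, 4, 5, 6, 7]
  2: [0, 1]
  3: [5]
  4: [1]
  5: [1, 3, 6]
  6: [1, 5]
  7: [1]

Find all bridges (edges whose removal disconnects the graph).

A bridge is an edge whose removal increases the number of connected components.
Bridges found: (1,4), (1,7), (3,5)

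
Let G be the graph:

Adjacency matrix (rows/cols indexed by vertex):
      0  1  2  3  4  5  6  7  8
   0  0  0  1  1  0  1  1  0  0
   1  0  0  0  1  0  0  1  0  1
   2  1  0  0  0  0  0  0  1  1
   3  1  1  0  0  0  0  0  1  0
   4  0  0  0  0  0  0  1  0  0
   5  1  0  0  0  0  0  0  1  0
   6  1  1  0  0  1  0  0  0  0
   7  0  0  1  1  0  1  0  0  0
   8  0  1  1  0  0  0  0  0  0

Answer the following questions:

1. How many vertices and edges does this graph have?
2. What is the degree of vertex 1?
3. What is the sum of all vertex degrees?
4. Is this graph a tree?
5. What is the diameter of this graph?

Count: 9 vertices, 12 edges.
Vertex 1 has neighbors [3, 6, 8], degree = 3.
Handshaking lemma: 2 * 12 = 24.
A tree on 9 vertices has 8 edges. This graph has 12 edges (4 extra). Not a tree.
Diameter (longest shortest path) = 4.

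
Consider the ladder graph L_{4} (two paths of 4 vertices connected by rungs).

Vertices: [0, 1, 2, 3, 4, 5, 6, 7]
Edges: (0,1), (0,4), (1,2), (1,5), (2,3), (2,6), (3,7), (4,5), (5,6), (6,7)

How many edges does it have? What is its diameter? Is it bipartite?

Ladder graph L_{4}: 4 rungs + 2 * (4-1) path edges = 4 + 6 = 10 edges.
Diameter = 4.
Ladder graphs are bipartite (alternating coloring along each path).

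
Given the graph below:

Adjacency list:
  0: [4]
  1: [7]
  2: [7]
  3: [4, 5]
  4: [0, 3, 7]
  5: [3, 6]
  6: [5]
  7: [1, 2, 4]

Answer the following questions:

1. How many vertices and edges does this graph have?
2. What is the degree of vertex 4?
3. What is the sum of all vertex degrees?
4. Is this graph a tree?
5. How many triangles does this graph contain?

Count: 8 vertices, 7 edges.
Vertex 4 has neighbors [0, 3, 7], degree = 3.
Handshaking lemma: 2 * 7 = 14.
A graph is a tree iff it is connected and has exactly n-1 edges. This graph is connected (all 8 vertices in one component) and has 8-1 = 7 edges. It is a tree.
Number of triangles = 0.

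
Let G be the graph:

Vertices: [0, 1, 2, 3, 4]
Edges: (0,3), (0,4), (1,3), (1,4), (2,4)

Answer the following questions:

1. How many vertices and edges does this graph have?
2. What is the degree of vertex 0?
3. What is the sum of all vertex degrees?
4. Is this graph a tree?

Count: 5 vertices, 5 edges.
Vertex 0 has neighbors [3, 4], degree = 2.
Handshaking lemma: 2 * 5 = 10.
A tree on 5 vertices has 4 edges. This graph has 5 edges (1 extra). Not a tree.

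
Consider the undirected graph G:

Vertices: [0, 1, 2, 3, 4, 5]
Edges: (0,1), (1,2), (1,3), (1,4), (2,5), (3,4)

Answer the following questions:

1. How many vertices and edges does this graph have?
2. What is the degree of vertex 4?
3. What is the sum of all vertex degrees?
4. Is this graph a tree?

Count: 6 vertices, 6 edges.
Vertex 4 has neighbors [1, 3], degree = 2.
Handshaking lemma: 2 * 6 = 12.
A tree on 6 vertices has 5 edges. This graph has 6 edges (1 extra). Not a tree.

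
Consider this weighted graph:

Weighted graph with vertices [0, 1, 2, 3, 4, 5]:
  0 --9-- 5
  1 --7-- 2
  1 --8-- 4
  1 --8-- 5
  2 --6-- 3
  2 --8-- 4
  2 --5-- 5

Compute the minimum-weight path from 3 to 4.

Using Dijkstra's algorithm from vertex 3:
Shortest path: 3 -> 2 -> 4
Total weight: 6 + 8 = 14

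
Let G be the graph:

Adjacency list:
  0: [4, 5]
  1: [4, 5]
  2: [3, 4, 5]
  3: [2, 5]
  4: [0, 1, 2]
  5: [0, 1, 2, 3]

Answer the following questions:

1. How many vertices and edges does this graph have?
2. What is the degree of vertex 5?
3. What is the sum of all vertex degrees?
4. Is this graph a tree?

Count: 6 vertices, 8 edges.
Vertex 5 has neighbors [0, 1, 2, 3], degree = 4.
Handshaking lemma: 2 * 8 = 16.
A tree on 6 vertices has 5 edges. This graph has 8 edges (3 extra). Not a tree.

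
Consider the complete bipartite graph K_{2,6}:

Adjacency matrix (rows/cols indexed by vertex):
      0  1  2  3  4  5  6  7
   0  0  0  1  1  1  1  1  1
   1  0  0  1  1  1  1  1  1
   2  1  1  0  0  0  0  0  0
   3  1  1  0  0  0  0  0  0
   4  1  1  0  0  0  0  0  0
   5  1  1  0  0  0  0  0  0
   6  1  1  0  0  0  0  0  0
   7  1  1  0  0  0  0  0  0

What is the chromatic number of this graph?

K_{2,6} is bipartite: vertices split into two independent sets of size 2 and 6.
Color one set 0, the other 1. No adjacent vertices share a color.
Chromatic number = 2.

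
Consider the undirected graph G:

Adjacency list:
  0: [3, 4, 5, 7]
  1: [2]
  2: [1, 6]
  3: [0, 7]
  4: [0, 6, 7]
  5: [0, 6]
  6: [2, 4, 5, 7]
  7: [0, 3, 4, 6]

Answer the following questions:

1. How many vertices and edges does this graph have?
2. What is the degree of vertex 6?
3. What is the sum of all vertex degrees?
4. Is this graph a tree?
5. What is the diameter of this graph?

Count: 8 vertices, 11 edges.
Vertex 6 has neighbors [2, 4, 5, 7], degree = 4.
Handshaking lemma: 2 * 11 = 22.
A tree on 8 vertices has 7 edges. This graph has 11 edges (4 extra). Not a tree.
Diameter (longest shortest path) = 4.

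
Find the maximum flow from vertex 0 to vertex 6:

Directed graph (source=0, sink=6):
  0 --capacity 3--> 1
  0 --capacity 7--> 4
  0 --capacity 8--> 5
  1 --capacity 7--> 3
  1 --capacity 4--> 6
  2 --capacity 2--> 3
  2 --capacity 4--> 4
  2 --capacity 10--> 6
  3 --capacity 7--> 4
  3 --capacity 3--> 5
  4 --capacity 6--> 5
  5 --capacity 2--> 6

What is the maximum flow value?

Computing max flow:
  Flow on (0->1): 3/3
  Flow on (0->4): 2/7
  Flow on (1->6): 3/4
  Flow on (4->5): 2/6
  Flow on (5->6): 2/2
Maximum flow = 5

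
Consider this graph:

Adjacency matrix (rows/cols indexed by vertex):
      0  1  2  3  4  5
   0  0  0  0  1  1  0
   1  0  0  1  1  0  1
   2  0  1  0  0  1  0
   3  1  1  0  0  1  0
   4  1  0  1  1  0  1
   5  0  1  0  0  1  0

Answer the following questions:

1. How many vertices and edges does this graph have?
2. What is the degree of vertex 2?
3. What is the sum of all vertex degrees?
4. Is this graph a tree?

Count: 6 vertices, 8 edges.
Vertex 2 has neighbors [1, 4], degree = 2.
Handshaking lemma: 2 * 8 = 16.
A tree on 6 vertices has 5 edges. This graph has 8 edges (3 extra). Not a tree.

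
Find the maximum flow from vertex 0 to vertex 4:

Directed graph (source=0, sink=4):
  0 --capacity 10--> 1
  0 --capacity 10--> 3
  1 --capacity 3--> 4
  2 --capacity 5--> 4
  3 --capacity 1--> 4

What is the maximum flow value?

Computing max flow:
  Flow on (0->1): 3/10
  Flow on (0->3): 1/10
  Flow on (1->4): 3/3
  Flow on (3->4): 1/1
Maximum flow = 4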